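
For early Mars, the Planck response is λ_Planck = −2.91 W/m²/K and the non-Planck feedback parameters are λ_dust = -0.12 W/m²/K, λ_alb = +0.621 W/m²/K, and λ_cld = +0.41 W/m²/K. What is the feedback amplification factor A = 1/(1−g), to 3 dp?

Convert to gains: g_dust = -0.12/2.91 = -0.04124; g_alb = 0.621/2.91 = 0.2134; g_cld = 0.41/2.91 = 0.1409.
Total gain g = 0.31306.
A = 1/(1 − 0.31306) = 1.456.

1.456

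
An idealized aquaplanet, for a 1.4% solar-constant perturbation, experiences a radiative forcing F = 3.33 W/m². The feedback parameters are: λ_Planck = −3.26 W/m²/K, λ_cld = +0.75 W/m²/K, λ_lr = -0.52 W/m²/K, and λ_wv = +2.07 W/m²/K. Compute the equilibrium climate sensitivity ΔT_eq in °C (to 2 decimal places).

Net feedback parameter λ = (−3.26) + (+0.75) + (-0.52) + (+2.07) = -0.96 W/m²/K.
ΔT = −F/λ = −3.33/(-0.96) = 3.47 °C.

3.47 °C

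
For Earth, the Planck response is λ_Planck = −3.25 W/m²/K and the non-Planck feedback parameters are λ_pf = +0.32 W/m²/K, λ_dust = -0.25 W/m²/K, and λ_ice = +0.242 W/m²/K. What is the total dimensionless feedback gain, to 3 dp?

0.096

Convert to gains: g_pf = 0.32/3.25 = 0.09846; g_dust = -0.25/3.25 = -0.07692; g_ice = 0.242/3.25 = 0.07446.
Total gain g = 0.096.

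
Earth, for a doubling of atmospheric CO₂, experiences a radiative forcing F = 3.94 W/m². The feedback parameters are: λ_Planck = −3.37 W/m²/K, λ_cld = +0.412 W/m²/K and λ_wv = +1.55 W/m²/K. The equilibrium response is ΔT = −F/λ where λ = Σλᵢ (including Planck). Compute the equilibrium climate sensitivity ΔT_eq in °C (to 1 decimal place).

2.8 °C

Net feedback parameter λ = (−3.37) + (+0.412) + (+1.55) = -1.408 W/m²/K.
ΔT = −F/λ = −3.94/(-1.408) = 2.8 °C.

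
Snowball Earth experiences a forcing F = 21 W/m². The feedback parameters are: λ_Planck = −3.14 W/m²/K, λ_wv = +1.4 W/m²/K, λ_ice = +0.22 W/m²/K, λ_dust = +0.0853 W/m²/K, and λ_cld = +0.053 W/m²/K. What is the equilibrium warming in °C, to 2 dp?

Net feedback parameter λ = (−3.14) + (+1.4) + (+0.22) + (+0.0853) + (+0.053) = -1.3817 W/m²/K.
ΔT = −F/λ = −21/(-1.3817) = 15.20 °C.

15.20 °C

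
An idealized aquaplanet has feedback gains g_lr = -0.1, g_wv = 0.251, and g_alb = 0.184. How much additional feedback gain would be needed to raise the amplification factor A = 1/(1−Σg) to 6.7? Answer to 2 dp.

Current total gain = 0.335.
Target gain for A = 6.7: g* = 1 − 1/6.7 = 0.8507.
Additional gain needed = 0.8507 − 0.335 = 0.52.

0.52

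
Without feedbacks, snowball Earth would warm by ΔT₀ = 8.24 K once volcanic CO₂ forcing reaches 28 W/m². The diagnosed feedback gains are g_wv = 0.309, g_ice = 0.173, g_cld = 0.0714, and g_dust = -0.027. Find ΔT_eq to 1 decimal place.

Total gain g = 0.309 + 0.173 + 0.0714 − 0.027 = 0.5264.
Amplification A = 1/(1 − 0.5264) = 2.111.
ΔT = 8.24 × 2.111 = 17.4 K.

17.4 K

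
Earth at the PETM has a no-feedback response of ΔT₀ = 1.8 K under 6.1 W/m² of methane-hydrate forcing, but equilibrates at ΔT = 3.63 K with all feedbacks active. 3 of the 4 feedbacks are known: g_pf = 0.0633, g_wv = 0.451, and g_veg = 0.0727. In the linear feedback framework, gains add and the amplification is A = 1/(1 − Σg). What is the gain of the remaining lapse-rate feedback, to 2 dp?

Amplification A = ΔT/ΔT₀ = 3.63/1.8 = 2.017.
Total gain g = 1 − 1/A = 1 − 1/2.017 = 0.5042.
Known gains sum to 0.0633 + 0.451 + 0.0727 = 0.587.
g_lr = 0.5042 − 0.587 = -0.08.

-0.08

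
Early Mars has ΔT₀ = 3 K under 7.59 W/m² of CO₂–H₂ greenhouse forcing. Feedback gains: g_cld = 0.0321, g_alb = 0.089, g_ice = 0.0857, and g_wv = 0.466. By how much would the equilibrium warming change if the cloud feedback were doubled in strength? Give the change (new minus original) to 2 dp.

Original: g = 0.6728, ΔT = 3/(1−0.6728) = 9.1687 K.
With doubled cloud: g' = 0.7049, ΔT' = 3/(1−0.7049) = 10.1660 K.
Change = 10.1660 − 9.1687 = 1.00 K.

1.00 K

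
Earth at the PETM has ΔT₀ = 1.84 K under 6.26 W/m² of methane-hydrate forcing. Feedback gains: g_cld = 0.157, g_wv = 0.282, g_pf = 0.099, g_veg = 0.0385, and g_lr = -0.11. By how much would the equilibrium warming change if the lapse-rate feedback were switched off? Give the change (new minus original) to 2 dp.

0.90 K

Original: g = 0.4665, ΔT = 1.84/(1−0.4665) = 3.4489 K.
Without lapse-rate: g' = 0.5765, ΔT' = 1.84/(1−0.5765) = 4.3447 K.
Change = 4.3447 − 3.4489 = 0.90 K.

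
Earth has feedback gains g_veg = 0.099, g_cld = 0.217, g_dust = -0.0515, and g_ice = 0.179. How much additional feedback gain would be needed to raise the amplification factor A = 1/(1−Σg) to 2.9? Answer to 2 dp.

0.21

Current total gain = 0.4435.
Target gain for A = 2.9: g* = 1 − 1/2.9 = 0.6552.
Additional gain needed = 0.6552 − 0.4435 = 0.21.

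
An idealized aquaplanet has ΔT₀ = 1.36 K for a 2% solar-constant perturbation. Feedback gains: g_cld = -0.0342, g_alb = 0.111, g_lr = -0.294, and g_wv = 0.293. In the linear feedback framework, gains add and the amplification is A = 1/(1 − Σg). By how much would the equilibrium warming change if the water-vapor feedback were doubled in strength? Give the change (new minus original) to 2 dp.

0.68 K

Original: g = 0.0758, ΔT = 1.36/(1−0.0758) = 1.4715 K.
With doubled water-vapor: g' = 0.3688, ΔT' = 1.36/(1−0.3688) = 2.1546 K.
Change = 2.1546 − 1.4715 = 0.68 K.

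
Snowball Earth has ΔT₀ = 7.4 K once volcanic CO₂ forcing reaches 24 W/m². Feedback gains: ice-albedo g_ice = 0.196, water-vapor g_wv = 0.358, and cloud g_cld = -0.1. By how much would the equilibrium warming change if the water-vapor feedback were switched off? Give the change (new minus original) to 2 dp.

Original: g = 0.454, ΔT = 7.4/(1−0.454) = 13.5531 K.
Without water-vapor: g' = 0.096, ΔT' = 7.4/(1−0.096) = 8.1858 K.
Change = 8.1858 − 13.5531 = -5.37 K.

-5.37 K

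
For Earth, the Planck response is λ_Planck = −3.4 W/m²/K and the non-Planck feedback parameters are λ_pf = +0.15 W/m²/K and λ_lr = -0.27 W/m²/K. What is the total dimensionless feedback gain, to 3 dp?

-0.035

Convert to gains: g_pf = 0.15/3.4 = 0.04412; g_lr = -0.27/3.4 = -0.07941.
Total gain g = -0.03529.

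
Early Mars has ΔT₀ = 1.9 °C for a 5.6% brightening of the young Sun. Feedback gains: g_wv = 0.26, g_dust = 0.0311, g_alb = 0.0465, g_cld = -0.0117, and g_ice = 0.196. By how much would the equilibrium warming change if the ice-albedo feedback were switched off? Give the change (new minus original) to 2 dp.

Original: g = 0.5219, ΔT = 1.9/(1−0.5219) = 3.9741 °C.
Without ice-albedo: g' = 0.3259, ΔT' = 1.9/(1−0.3259) = 2.8186 °C.
Change = 2.8186 − 3.9741 = -1.16 °C.

-1.16 °C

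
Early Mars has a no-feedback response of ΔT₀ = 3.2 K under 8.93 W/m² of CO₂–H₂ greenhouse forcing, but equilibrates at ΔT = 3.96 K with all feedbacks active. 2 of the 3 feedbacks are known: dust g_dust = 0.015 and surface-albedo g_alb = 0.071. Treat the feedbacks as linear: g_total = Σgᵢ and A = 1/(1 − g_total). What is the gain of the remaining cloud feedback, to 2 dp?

Amplification A = ΔT/ΔT₀ = 3.96/3.2 = 1.237.
Total gain g = 1 − 1/A = 1 − 1/1.237 = 0.1916.
Known gains sum to 0.015 + 0.071 = 0.086.
g_cld = 0.1916 − 0.086 = 0.11.

0.11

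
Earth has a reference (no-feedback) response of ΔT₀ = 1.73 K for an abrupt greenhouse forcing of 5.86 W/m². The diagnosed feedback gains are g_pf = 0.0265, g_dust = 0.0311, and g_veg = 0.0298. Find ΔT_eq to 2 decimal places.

Total gain g = 0.0265 + 0.0311 + 0.0298 = 0.0874.
Amplification A = 1/(1 − 0.0874) = 1.096.
ΔT = 1.73 × 1.096 = 1.90 K.

1.90 K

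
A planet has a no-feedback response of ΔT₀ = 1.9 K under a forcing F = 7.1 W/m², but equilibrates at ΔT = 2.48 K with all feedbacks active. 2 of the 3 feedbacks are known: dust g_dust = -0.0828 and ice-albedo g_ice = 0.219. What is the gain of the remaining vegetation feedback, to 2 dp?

Amplification A = ΔT/ΔT₀ = 2.48/1.9 = 1.305.
Total gain g = 1 − 1/A = 1 − 1/1.305 = 0.2337.
Known gains sum to -0.0828 + 0.219 = 0.1362.
g_veg = 0.2337 − 0.1362 = 0.10.

0.10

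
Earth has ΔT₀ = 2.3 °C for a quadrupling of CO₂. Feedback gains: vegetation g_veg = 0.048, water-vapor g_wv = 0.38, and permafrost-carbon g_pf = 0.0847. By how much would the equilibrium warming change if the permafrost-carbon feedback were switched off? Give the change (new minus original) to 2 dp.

-0.70 °C

Original: g = 0.5127, ΔT = 2.3/(1−0.5127) = 4.7199 °C.
Without permafrost-carbon: g' = 0.428, ΔT' = 2.3/(1−0.428) = 4.0210 °C.
Change = 4.0210 − 4.7199 = -0.70 °C.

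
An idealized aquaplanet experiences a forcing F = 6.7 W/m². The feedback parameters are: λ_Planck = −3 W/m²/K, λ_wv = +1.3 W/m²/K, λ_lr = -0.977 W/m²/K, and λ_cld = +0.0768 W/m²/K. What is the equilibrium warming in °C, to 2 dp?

Net feedback parameter λ = (−3) + (+1.3) + (-0.977) + (+0.0768) = -2.6002 W/m²/K.
ΔT = −F/λ = −6.7/(-2.6002) = 2.58 °C.

2.58 °C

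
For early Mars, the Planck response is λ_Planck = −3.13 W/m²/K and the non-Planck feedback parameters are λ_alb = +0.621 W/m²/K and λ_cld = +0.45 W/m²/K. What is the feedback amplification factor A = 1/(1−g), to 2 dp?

1.52

Convert to gains: g_alb = 0.621/3.13 = 0.1984; g_cld = 0.45/3.13 = 0.1438.
Total gain g = 0.3422.
A = 1/(1 − 0.3422) = 1.52.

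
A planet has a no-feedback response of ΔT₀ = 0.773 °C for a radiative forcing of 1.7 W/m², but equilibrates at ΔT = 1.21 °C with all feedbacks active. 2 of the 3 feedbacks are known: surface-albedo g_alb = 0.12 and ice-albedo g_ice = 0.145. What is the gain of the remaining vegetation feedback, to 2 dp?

Amplification A = ΔT/ΔT₀ = 1.21/0.773 = 1.565.
Total gain g = 1 − 1/A = 1 − 1/1.565 = 0.361.
Known gains sum to 0.12 + 0.145 = 0.265.
g_veg = 0.361 − 0.265 = 0.10.

0.10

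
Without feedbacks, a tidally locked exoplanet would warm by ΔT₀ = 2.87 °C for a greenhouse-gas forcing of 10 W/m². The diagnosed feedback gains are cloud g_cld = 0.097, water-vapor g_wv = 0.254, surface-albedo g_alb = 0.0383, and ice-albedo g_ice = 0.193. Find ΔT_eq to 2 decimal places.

6.87 °C

Total gain g = 0.097 + 0.254 + 0.0383 + 0.193 = 0.5823.
Amplification A = 1/(1 − 0.5823) = 2.394.
ΔT = 2.87 × 2.394 = 6.87 °C.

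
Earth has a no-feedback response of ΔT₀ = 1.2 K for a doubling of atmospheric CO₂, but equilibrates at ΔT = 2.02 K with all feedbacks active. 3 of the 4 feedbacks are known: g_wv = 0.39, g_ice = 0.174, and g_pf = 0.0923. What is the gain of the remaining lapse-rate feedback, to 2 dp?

-0.25

Amplification A = ΔT/ΔT₀ = 2.02/1.2 = 1.683.
Total gain g = 1 − 1/A = 1 − 1/1.683 = 0.4058.
Known gains sum to 0.39 + 0.174 + 0.0923 = 0.6563.
g_lr = 0.4058 − 0.6563 = -0.25.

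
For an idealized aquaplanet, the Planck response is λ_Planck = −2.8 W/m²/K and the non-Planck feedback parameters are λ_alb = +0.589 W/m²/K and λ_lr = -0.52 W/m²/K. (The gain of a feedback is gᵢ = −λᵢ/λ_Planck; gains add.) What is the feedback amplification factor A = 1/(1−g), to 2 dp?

1.03

Convert to gains: g_alb = 0.589/2.8 = 0.2104; g_lr = -0.52/2.8 = -0.1857.
Total gain g = 0.0247.
A = 1/(1 − 0.0247) = 1.03.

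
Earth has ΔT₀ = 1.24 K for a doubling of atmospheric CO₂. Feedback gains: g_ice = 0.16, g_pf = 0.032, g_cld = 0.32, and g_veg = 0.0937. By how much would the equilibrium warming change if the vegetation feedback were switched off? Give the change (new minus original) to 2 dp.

Original: g = 0.6057, ΔT = 1.24/(1−0.6057) = 3.1448 K.
Without vegetation: g' = 0.512, ΔT' = 1.24/(1−0.512) = 2.5410 K.
Change = 2.5410 − 3.1448 = -0.60 K.

-0.60 K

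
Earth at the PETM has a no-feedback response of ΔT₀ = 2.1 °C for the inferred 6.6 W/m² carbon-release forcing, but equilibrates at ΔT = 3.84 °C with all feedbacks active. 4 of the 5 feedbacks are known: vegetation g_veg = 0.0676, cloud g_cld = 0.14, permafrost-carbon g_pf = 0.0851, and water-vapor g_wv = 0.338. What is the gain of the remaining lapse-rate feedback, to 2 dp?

Amplification A = ΔT/ΔT₀ = 3.84/2.1 = 1.829.
Total gain g = 1 − 1/A = 1 − 1/1.829 = 0.4533.
Known gains sum to 0.0676 + 0.14 + 0.0851 + 0.338 = 0.6307.
g_lr = 0.4533 − 0.6307 = -0.18.

-0.18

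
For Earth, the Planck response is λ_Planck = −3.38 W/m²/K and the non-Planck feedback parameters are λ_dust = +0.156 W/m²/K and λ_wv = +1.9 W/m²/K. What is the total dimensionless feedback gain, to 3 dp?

Convert to gains: g_dust = 0.156/3.38 = 0.04615; g_wv = 1.9/3.38 = 0.5621.
Total gain g = 0.60825.

0.608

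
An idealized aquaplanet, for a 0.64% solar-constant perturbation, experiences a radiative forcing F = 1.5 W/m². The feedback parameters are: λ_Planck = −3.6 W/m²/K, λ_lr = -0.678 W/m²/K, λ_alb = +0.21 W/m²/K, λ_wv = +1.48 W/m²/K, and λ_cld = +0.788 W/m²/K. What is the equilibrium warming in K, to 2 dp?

Net feedback parameter λ = (−3.6) + (-0.678) + (+0.21) + (+1.48) + (+0.788) = -1.8 W/m²/K.
ΔT = −F/λ = −1.5/(-1.8) = 0.83 K.

0.83 K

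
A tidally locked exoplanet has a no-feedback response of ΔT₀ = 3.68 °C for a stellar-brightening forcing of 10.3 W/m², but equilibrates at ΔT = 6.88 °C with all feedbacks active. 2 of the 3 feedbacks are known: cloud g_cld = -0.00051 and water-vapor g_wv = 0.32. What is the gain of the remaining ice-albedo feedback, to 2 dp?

0.15

Amplification A = ΔT/ΔT₀ = 6.88/3.68 = 1.87.
Total gain g = 1 − 1/A = 1 − 1/1.87 = 0.4652.
Known gains sum to -0.00051 + 0.32 = 0.31949.
g_ice = 0.4652 − 0.31949 = 0.15.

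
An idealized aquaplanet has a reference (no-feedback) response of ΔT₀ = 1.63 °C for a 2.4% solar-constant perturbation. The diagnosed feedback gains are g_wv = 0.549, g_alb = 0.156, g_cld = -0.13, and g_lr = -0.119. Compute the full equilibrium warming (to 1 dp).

Total gain g = 0.549 + 0.156 − 0.13 − 0.119 = 0.456.
Amplification A = 1/(1 − 0.456) = 1.838.
ΔT = 1.63 × 1.838 = 3.0 °C.

3.0 °C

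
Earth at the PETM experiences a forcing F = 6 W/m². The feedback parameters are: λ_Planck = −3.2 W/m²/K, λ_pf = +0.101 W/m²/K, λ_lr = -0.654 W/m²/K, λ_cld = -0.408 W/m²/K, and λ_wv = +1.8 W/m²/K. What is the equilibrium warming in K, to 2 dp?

2.54 K

Net feedback parameter λ = (−3.2) + (+0.101) + (-0.654) + (-0.408) + (+1.8) = -2.361 W/m²/K.
ΔT = −F/λ = −6/(-2.361) = 2.54 K.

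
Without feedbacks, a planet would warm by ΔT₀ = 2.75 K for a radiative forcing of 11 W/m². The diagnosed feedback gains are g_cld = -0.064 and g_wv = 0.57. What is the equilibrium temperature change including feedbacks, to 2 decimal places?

Total gain g = -0.064 + 0.57 = 0.506.
Amplification A = 1/(1 − 0.506) = 2.024.
ΔT = 2.75 × 2.024 = 5.57 K.

5.57 K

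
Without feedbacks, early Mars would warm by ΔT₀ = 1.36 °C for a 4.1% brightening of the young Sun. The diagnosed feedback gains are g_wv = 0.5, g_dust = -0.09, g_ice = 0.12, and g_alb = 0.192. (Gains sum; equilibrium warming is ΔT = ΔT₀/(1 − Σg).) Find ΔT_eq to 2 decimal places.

4.89 °C

Total gain g = 0.5 − 0.09 + 0.12 + 0.192 = 0.722.
Amplification A = 1/(1 − 0.722) = 3.597.
ΔT = 1.36 × 3.597 = 4.89 °C.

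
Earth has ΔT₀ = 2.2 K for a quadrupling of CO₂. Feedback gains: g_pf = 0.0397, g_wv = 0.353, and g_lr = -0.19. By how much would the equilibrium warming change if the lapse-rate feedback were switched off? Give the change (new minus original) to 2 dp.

0.86 K

Original: g = 0.2027, ΔT = 2.2/(1−0.2027) = 2.7593 K.
Without lapse-rate: g' = 0.3927, ΔT' = 2.2/(1−0.3927) = 3.6226 K.
Change = 3.6226 − 2.7593 = 0.86 K.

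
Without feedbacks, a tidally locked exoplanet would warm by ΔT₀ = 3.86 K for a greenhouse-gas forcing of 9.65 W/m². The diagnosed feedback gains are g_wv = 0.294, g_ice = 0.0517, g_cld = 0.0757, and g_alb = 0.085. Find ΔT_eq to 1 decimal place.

Total gain g = 0.294 + 0.0517 + 0.0757 + 0.085 = 0.5064.
Amplification A = 1/(1 − 0.5064) = 2.026.
ΔT = 3.86 × 2.026 = 7.8 K.

7.8 K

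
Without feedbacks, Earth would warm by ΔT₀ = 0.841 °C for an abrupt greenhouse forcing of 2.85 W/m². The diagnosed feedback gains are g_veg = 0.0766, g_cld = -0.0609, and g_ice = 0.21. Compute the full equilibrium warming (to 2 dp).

1.09 °C

Total gain g = 0.0766 − 0.0609 + 0.21 = 0.2257.
Amplification A = 1/(1 − 0.2257) = 1.291.
ΔT = 0.841 × 1.291 = 1.09 °C.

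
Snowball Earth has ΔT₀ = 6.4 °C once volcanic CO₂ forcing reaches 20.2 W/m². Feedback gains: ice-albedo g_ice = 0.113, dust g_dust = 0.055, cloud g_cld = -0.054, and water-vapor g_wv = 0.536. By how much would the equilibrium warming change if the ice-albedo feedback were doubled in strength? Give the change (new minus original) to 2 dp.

8.72 °C

Original: g = 0.65, ΔT = 6.4/(1−0.65) = 18.2857 °C.
With doubled ice-albedo: g' = 0.763, ΔT' = 6.4/(1−0.763) = 27.0042 °C.
Change = 27.0042 − 18.2857 = 8.72 °C.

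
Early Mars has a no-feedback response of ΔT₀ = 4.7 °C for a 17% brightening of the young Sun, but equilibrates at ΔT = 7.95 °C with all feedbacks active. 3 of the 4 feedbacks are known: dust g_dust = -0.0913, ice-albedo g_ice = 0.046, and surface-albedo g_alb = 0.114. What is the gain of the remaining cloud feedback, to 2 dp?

0.34

Amplification A = ΔT/ΔT₀ = 7.95/4.7 = 1.691.
Total gain g = 1 − 1/A = 1 − 1/1.691 = 0.4086.
Known gains sum to -0.0913 + 0.046 + 0.114 = 0.0687.
g_cld = 0.4086 − 0.0687 = 0.34.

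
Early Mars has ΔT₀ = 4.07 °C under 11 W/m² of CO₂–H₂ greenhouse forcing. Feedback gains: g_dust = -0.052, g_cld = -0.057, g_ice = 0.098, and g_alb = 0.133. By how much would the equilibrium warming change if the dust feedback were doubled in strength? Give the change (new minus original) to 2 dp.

Original: g = 0.122, ΔT = 4.07/(1−0.122) = 4.6355 °C.
With doubled dust: g' = 0.07, ΔT' = 4.07/(1−0.07) = 4.3763 °C.
Change = 4.3763 − 4.6355 = -0.26 °C.

-0.26 °C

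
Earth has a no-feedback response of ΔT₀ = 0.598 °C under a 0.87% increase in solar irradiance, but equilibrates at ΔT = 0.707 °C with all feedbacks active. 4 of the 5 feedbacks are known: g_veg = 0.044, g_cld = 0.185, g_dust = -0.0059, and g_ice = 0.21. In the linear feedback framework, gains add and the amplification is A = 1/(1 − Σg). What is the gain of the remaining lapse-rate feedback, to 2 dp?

-0.28

Amplification A = ΔT/ΔT₀ = 0.707/0.598 = 1.182.
Total gain g = 1 − 1/A = 1 − 1/1.182 = 0.154.
Known gains sum to 0.044 + 0.185 − 0.0059 + 0.21 = 0.4331.
g_lr = 0.154 − 0.4331 = -0.28.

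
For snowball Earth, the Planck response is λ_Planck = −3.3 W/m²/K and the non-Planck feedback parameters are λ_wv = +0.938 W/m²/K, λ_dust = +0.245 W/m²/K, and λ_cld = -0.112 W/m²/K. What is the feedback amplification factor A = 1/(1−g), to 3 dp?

1.480

Convert to gains: g_wv = 0.938/3.3 = 0.2842; g_dust = 0.245/3.3 = 0.07424; g_cld = -0.112/3.3 = -0.03394.
Total gain g = 0.3245.
A = 1/(1 − 0.3245) = 1.480.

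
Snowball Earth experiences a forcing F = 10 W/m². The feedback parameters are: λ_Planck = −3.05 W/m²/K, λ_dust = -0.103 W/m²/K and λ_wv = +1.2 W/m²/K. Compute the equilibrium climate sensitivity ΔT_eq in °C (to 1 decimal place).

Net feedback parameter λ = (−3.05) + (-0.103) + (+1.2) = -1.953 W/m²/K.
ΔT = −F/λ = −10/(-1.953) = 5.1 °C.

5.1 °C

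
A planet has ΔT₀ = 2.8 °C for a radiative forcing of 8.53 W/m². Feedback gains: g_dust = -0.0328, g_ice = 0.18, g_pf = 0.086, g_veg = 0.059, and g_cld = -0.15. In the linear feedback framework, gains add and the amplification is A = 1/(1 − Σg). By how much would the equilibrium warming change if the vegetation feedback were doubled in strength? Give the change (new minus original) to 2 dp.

0.24 °C

Original: g = 0.1422, ΔT = 2.8/(1−0.1422) = 3.2642 °C.
With doubled vegetation: g' = 0.2012, ΔT' = 2.8/(1−0.2012) = 3.5053 °C.
Change = 3.5053 − 3.2642 = 0.24 °C.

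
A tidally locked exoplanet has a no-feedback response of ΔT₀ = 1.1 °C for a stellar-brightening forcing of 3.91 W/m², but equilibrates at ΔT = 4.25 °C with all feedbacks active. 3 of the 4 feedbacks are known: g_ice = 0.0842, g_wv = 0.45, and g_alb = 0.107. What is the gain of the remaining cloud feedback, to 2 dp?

Amplification A = ΔT/ΔT₀ = 4.25/1.1 = 3.864.
Total gain g = 1 − 1/A = 1 − 1/3.864 = 0.7412.
Known gains sum to 0.0842 + 0.45 + 0.107 = 0.6412.
g_cld = 0.7412 − 0.6412 = 0.10.

0.10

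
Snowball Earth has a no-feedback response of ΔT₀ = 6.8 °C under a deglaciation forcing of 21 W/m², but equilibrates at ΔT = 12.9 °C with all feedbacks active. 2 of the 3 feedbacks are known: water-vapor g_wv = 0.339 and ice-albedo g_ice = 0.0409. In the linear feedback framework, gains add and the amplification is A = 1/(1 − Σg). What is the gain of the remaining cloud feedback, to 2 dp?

0.09

Amplification A = ΔT/ΔT₀ = 12.9/6.8 = 1.897.
Total gain g = 1 − 1/A = 1 − 1/1.897 = 0.4729.
Known gains sum to 0.339 + 0.0409 = 0.3799.
g_cld = 0.4729 − 0.3799 = 0.09.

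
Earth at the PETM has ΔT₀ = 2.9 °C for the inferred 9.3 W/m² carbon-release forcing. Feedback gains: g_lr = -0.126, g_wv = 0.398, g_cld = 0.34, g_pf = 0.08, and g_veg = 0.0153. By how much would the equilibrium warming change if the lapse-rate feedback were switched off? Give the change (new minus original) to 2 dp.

7.49 °C

Original: g = 0.7073, ΔT = 2.9/(1−0.7073) = 9.9078 °C.
Without lapse-rate: g' = 0.8333, ΔT' = 2.9/(1−0.8333) = 17.3965 °C.
Change = 17.3965 − 9.9078 = 7.49 °C.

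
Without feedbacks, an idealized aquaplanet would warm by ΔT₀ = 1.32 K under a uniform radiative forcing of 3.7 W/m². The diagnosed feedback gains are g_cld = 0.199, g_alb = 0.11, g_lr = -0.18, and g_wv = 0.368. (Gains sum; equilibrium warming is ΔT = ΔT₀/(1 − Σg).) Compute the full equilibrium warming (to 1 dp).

Total gain g = 0.199 + 0.11 − 0.18 + 0.368 = 0.497.
Amplification A = 1/(1 − 0.497) = 1.988.
ΔT = 1.32 × 1.988 = 2.6 K.

2.6 K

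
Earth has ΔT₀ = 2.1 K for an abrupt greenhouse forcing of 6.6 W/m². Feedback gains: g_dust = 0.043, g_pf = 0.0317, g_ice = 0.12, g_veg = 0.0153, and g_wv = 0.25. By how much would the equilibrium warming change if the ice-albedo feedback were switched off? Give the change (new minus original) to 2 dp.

Original: g = 0.46, ΔT = 2.1/(1−0.46) = 3.8889 K.
Without ice-albedo: g' = 0.34, ΔT' = 2.1/(1−0.34) = 3.1818 K.
Change = 3.1818 − 3.8889 = -0.71 K.

-0.71 K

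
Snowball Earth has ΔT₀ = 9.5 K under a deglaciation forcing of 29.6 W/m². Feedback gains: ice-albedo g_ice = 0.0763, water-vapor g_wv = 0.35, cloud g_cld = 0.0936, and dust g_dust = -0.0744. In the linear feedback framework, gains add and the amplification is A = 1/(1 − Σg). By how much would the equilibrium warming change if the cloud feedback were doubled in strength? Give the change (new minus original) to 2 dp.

Original: g = 0.4455, ΔT = 9.5/(1−0.4455) = 17.1326 K.
With doubled cloud: g' = 0.5391, ΔT' = 9.5/(1−0.5391) = 20.6118 K.
Change = 20.6118 − 17.1326 = 3.48 K.

3.48 K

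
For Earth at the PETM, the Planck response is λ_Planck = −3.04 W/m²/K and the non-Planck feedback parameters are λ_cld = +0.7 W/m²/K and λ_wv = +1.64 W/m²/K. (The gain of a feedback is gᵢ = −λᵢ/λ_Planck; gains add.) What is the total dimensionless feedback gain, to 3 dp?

Convert to gains: g_cld = 0.7/3.04 = 0.2303; g_wv = 1.64/3.04 = 0.5395.
Total gain g = 0.7698.

0.770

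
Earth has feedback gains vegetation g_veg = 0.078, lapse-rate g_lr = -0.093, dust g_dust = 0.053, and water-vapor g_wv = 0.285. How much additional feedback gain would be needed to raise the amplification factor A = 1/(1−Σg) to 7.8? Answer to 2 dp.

Current total gain = 0.323.
Target gain for A = 7.8: g* = 1 − 1/7.8 = 0.8718.
Additional gain needed = 0.8718 − 0.323 = 0.55.

0.55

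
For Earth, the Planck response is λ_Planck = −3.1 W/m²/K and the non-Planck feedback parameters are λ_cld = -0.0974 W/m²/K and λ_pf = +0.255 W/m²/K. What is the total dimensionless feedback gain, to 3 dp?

Convert to gains: g_cld = -0.0974/3.1 = -0.03142; g_pf = 0.255/3.1 = 0.08226.
Total gain g = 0.05084.

0.051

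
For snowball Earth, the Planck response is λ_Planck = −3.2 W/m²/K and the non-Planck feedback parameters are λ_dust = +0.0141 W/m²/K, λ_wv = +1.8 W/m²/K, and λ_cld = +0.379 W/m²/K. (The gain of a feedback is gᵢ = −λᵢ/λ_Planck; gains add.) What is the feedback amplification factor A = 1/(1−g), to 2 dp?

3.18

Convert to gains: g_dust = 0.0141/3.2 = 0.004406; g_wv = 1.8/3.2 = 0.5625; g_cld = 0.379/3.2 = 0.1184.
Total gain g = 0.685306.
A = 1/(1 − 0.685306) = 3.18.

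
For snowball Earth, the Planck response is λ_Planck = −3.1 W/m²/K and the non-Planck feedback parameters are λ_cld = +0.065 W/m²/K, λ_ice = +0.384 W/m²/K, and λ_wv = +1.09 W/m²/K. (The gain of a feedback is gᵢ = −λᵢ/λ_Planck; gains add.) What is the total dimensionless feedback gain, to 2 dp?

0.50

Convert to gains: g_cld = 0.065/3.1 = 0.02097; g_ice = 0.384/3.1 = 0.1239; g_wv = 1.09/3.1 = 0.3516.
Total gain g = 0.49647.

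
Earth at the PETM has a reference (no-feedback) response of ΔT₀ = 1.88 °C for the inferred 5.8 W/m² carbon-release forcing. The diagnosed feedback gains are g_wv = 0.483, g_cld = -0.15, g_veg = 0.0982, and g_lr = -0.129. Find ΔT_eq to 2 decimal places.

Total gain g = 0.483 − 0.15 + 0.0982 − 0.129 = 0.3022.
Amplification A = 1/(1 − 0.3022) = 1.433.
ΔT = 1.88 × 1.433 = 2.69 °C.

2.69 °C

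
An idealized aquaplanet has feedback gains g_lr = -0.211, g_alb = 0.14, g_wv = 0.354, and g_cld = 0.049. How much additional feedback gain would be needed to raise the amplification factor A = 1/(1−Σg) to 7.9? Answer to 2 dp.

0.54

Current total gain = 0.332.
Target gain for A = 7.9: g* = 1 − 1/7.9 = 0.8734.
Additional gain needed = 0.8734 − 0.332 = 0.54.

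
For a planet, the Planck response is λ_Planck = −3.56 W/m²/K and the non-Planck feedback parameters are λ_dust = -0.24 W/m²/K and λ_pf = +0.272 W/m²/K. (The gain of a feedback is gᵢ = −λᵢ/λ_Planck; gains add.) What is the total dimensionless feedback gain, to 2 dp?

Convert to gains: g_dust = -0.24/3.56 = -0.06742; g_pf = 0.272/3.56 = 0.0764.
Total gain g = 0.00898.

0.01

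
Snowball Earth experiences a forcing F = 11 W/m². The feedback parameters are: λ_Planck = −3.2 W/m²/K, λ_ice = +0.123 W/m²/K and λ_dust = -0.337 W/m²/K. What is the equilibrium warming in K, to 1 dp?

Net feedback parameter λ = (−3.2) + (+0.123) + (-0.337) = -3.414 W/m²/K.
ΔT = −F/λ = −11/(-3.414) = 3.2 K.

3.2 K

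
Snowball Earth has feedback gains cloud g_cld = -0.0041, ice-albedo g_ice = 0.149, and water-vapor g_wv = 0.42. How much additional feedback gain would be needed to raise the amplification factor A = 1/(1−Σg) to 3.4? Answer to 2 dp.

0.14

Current total gain = 0.5649.
Target gain for A = 3.4: g* = 1 − 1/3.4 = 0.7059.
Additional gain needed = 0.7059 − 0.5649 = 0.14.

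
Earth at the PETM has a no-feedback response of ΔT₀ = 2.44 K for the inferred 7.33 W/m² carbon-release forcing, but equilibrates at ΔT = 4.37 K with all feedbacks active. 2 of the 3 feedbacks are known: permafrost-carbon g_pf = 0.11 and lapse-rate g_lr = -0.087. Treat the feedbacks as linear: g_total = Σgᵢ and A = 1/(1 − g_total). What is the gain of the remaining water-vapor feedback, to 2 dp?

0.42

Amplification A = ΔT/ΔT₀ = 4.37/2.44 = 1.791.
Total gain g = 1 − 1/A = 1 − 1/1.791 = 0.4417.
Known gains sum to 0.11 − 0.087 = 0.023.
g_wv = 0.4417 − 0.023 = 0.42.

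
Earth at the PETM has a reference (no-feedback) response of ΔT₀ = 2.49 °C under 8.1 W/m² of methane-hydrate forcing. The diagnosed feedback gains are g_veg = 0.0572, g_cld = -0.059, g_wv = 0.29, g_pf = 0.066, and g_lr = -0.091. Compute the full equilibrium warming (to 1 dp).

3.4 °C

Total gain g = 0.0572 − 0.059 + 0.29 + 0.066 − 0.091 = 0.2632.
Amplification A = 1/(1 − 0.2632) = 1.357.
ΔT = 2.49 × 1.357 = 3.4 °C.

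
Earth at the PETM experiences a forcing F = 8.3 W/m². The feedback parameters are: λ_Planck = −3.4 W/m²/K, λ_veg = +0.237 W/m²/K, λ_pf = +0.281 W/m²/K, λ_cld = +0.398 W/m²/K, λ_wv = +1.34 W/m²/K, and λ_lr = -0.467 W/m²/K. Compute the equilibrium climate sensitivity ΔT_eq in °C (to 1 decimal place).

Net feedback parameter λ = (−3.4) + (+0.237) + (+0.281) + (+0.398) + (+1.34) + (-0.467) = -1.611 W/m²/K.
ΔT = −F/λ = −8.3/(-1.611) = 5.2 °C.

5.2 °C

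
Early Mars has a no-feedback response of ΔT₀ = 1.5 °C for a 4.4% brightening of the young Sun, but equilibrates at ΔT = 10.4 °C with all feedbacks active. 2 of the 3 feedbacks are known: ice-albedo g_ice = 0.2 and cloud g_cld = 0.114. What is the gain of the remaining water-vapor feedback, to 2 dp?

0.54

Amplification A = ΔT/ΔT₀ = 10.4/1.5 = 6.933.
Total gain g = 1 − 1/A = 1 − 1/6.933 = 0.8558.
Known gains sum to 0.2 + 0.114 = 0.314.
g_wv = 0.8558 − 0.314 = 0.54.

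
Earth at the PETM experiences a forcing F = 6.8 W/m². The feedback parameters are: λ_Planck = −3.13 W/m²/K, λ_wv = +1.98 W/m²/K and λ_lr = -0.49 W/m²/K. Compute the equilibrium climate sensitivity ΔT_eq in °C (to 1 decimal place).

Net feedback parameter λ = (−3.13) + (+1.98) + (-0.49) = -1.64 W/m²/K.
ΔT = −F/λ = −6.8/(-1.64) = 4.1 °C.

4.1 °C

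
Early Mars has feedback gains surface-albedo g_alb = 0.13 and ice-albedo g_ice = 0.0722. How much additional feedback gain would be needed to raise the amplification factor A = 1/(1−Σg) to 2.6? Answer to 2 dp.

0.41

Current total gain = 0.2022.
Target gain for A = 2.6: g* = 1 − 1/2.6 = 0.6154.
Additional gain needed = 0.6154 − 0.2022 = 0.41.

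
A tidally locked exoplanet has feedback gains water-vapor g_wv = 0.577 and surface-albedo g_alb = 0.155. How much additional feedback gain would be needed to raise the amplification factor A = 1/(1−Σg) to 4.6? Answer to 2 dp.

0.05

Current total gain = 0.732.
Target gain for A = 4.6: g* = 1 − 1/4.6 = 0.7826.
Additional gain needed = 0.7826 − 0.732 = 0.05.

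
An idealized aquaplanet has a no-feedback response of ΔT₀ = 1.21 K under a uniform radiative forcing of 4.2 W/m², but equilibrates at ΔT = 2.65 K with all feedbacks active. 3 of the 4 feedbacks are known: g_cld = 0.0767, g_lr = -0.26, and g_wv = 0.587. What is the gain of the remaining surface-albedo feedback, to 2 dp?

0.14

Amplification A = ΔT/ΔT₀ = 2.65/1.21 = 2.19.
Total gain g = 1 − 1/A = 1 − 1/2.19 = 0.5434.
Known gains sum to 0.0767 − 0.26 + 0.587 = 0.4037.
g_alb = 0.5434 − 0.4037 = 0.14.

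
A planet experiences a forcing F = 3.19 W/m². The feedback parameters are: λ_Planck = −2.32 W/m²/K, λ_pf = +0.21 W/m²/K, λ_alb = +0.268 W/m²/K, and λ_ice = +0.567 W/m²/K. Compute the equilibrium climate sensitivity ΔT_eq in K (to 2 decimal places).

2.50 K

Net feedback parameter λ = (−2.32) + (+0.21) + (+0.268) + (+0.567) = -1.275 W/m²/K.
ΔT = −F/λ = −3.19/(-1.275) = 2.50 K.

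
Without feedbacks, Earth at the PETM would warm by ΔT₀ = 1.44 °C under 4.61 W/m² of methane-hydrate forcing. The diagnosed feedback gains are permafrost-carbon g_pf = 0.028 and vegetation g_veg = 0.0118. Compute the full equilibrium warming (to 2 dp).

1.50 °C

Total gain g = 0.028 + 0.0118 = 0.0398.
Amplification A = 1/(1 − 0.0398) = 1.041.
ΔT = 1.44 × 1.041 = 1.50 °C.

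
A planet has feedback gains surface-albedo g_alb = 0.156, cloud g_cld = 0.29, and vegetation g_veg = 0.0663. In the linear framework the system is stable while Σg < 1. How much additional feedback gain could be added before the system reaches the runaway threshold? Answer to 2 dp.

Current total gain = 0.156 + 0.29 + 0.0663 = 0.5123.
Margin to runaway = 1 − 0.5123 = 0.49.

0.49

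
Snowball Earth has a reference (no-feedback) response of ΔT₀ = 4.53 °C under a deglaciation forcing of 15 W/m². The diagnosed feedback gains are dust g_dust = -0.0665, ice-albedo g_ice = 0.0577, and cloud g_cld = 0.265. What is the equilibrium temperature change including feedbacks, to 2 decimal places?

Total gain g = -0.0665 + 0.0577 + 0.265 = 0.2562.
Amplification A = 1/(1 − 0.2562) = 1.344.
ΔT = 4.53 × 1.344 = 6.09 °C.

6.09 °C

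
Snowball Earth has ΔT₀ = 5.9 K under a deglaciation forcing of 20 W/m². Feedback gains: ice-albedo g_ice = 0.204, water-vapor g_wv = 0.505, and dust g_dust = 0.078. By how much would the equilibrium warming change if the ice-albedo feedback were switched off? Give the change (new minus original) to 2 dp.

-13.55 K

Original: g = 0.787, ΔT = 5.9/(1−0.787) = 27.6995 K.
Without ice-albedo: g' = 0.583, ΔT' = 5.9/(1−0.583) = 14.1487 K.
Change = 14.1487 − 27.6995 = -13.55 K.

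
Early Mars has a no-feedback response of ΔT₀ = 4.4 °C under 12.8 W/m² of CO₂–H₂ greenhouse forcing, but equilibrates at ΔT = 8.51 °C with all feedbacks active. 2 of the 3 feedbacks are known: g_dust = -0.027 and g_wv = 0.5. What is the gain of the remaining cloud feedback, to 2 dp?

Amplification A = ΔT/ΔT₀ = 8.51/4.4 = 1.934.
Total gain g = 1 − 1/A = 1 − 1/1.934 = 0.4829.
Known gains sum to -0.027 + 0.5 = 0.473.
g_cld = 0.4829 − 0.473 = 0.01.

0.01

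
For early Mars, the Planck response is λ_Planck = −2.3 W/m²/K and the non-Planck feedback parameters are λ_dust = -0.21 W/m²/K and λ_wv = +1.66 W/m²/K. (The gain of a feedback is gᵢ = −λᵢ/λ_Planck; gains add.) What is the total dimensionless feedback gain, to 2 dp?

Convert to gains: g_dust = -0.21/2.3 = -0.0913; g_wv = 1.66/2.3 = 0.7217.
Total gain g = 0.6304.

0.63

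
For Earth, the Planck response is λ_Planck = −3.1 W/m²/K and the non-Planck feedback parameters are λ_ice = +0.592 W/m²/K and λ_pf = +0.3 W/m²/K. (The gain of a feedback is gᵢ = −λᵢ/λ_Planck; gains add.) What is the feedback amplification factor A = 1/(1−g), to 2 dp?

1.40

Convert to gains: g_ice = 0.592/3.1 = 0.191; g_pf = 0.3/3.1 = 0.09677.
Total gain g = 0.28777.
A = 1/(1 − 0.28777) = 1.40.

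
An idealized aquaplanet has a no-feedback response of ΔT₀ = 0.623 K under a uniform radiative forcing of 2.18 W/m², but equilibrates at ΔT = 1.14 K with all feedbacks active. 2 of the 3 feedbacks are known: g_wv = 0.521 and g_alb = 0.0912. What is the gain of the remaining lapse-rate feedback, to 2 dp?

-0.16

Amplification A = ΔT/ΔT₀ = 1.14/0.623 = 1.83.
Total gain g = 1 − 1/A = 1 − 1/1.83 = 0.4536.
Known gains sum to 0.521 + 0.0912 = 0.6122.
g_lr = 0.4536 − 0.6122 = -0.16.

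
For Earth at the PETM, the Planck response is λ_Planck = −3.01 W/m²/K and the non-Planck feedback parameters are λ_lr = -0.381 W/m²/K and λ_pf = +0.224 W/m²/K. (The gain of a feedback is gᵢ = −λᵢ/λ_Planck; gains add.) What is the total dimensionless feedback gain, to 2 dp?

-0.05

Convert to gains: g_lr = -0.381/3.01 = -0.1266; g_pf = 0.224/3.01 = 0.07442.
Total gain g = -0.05218.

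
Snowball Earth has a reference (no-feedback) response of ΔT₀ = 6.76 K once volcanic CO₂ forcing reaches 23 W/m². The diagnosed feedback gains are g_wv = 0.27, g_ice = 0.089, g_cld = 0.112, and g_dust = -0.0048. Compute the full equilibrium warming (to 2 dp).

12.66 K

Total gain g = 0.27 + 0.089 + 0.112 − 0.0048 = 0.4662.
Amplification A = 1/(1 − 0.4662) = 1.873.
ΔT = 6.76 × 1.873 = 12.66 K.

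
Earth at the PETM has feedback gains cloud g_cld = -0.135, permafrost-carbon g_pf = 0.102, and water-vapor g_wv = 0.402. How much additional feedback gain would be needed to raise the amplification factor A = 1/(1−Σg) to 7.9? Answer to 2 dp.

0.50

Current total gain = 0.369.
Target gain for A = 7.9: g* = 1 − 1/7.9 = 0.8734.
Additional gain needed = 0.8734 − 0.369 = 0.50.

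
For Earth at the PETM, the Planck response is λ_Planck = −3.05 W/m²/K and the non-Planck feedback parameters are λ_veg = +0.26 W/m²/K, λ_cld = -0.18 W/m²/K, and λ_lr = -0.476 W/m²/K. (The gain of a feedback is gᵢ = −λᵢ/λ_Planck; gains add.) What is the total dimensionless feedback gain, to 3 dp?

-0.130

Convert to gains: g_veg = 0.26/3.05 = 0.08525; g_cld = -0.18/3.05 = -0.05902; g_lr = -0.476/3.05 = -0.1561.
Total gain g = -0.12987.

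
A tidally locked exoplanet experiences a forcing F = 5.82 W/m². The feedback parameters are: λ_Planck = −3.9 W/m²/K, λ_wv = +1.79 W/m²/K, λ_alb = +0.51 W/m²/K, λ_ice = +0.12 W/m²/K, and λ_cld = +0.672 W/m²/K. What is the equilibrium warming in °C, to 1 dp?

Net feedback parameter λ = (−3.9) + (+1.79) + (+0.51) + (+0.12) + (+0.672) = -0.808 W/m²/K.
ΔT = −F/λ = −5.82/(-0.808) = 7.2 °C.

7.2 °C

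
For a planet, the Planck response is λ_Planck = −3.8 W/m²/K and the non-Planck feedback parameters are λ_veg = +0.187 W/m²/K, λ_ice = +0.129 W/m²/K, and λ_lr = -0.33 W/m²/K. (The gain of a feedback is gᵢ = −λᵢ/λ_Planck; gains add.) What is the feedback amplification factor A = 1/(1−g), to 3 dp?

0.996

Convert to gains: g_veg = 0.187/3.8 = 0.04921; g_ice = 0.129/3.8 = 0.03395; g_lr = -0.33/3.8 = -0.08684.
Total gain g = -0.00368.
A = 1/(1 + 0.00368) = 0.996.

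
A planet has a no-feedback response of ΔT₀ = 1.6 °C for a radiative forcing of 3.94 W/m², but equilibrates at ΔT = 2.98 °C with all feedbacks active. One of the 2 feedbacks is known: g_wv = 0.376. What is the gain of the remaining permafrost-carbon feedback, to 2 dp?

0.09

Amplification A = ΔT/ΔT₀ = 2.98/1.6 = 1.862.
Total gain g = 1 − 1/A = 1 − 1/1.862 = 0.4629.
The known gain is 0.376.
g_pf = 0.4629 − 0.376 = 0.09.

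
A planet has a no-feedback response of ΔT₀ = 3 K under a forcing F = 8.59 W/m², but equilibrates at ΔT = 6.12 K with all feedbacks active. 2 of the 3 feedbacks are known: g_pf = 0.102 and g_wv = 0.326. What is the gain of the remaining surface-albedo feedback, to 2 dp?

0.08

Amplification A = ΔT/ΔT₀ = 6.12/3 = 2.04.
Total gain g = 1 − 1/A = 1 − 1/2.04 = 0.5098.
Known gains sum to 0.102 + 0.326 = 0.428.
g_alb = 0.5098 − 0.428 = 0.08.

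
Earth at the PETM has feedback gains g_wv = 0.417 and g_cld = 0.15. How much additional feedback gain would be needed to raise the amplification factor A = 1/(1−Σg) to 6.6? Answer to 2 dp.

0.28

Current total gain = 0.567.
Target gain for A = 6.6: g* = 1 − 1/6.6 = 0.8485.
Additional gain needed = 0.8485 − 0.567 = 0.28.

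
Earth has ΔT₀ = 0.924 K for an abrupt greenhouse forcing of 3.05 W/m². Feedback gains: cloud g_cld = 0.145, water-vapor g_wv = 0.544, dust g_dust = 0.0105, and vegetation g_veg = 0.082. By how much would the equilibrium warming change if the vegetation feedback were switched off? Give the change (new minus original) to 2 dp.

-1.15 K

Original: g = 0.7815, ΔT = 0.924/(1−0.7815) = 4.2288 K.
Without vegetation: g' = 0.6995, ΔT' = 0.924/(1−0.6995) = 3.0749 K.
Change = 3.0749 − 4.2288 = -1.15 K.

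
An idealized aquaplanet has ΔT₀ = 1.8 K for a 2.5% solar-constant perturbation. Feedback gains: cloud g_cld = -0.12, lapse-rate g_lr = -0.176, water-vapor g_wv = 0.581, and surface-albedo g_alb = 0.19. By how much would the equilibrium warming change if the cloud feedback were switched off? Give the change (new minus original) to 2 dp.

1.02 K

Original: g = 0.475, ΔT = 1.8/(1−0.475) = 3.4286 K.
Without cloud: g' = 0.595, ΔT' = 1.8/(1−0.595) = 4.4444 K.
Change = 4.4444 − 3.4286 = 1.02 K.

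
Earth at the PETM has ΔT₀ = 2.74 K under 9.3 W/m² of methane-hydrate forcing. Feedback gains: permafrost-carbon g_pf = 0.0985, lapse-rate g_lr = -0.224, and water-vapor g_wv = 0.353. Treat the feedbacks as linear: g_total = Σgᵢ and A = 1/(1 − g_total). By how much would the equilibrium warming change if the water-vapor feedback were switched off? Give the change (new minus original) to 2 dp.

-1.11 K

Original: g = 0.2275, ΔT = 2.74/(1−0.2275) = 3.5469 K.
Without water-vapor: g' = -0.1255, ΔT' = 2.74/(1+0.1255) = 2.4345 K.
Change = 2.4345 − 3.5469 = -1.11 K.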